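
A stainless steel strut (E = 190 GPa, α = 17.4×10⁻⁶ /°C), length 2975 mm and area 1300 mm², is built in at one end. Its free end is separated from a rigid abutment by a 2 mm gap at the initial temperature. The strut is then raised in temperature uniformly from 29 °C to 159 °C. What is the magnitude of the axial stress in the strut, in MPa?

Unrestrained expansion: δ_free = αΔT L = 17.4×10⁻⁶ × 130 × 2975 = 6.729 mm.
The gap closes (δ_free > 2 mm) and the wall then resists a further 6.729 − 2 = 4.729 mm of expansion.
That suppressed elongation corresponds to σ = E·Δ/L = 190×10³ × 4.729/2975 = 302 MPa.

σ ≈ 302 MPa (compressive)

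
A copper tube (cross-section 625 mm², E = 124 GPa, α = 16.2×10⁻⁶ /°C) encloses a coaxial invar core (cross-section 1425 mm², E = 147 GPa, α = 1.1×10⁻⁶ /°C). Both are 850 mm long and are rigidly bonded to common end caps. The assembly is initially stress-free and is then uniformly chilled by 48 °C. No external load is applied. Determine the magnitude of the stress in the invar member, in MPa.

σ ≈ 28.8 MPa (compressive)

Both members must finish at the same length. With the larger α, the copper tends to over-contract; the plates restrain it, putting the copper in tension and the invar in compression. With no external load the two internal forces are equal and opposite, magnitude P.
Equating the net (thermal + elastic) strains gives |α₁ − α₂|·ΔT = P·[1/(A₁E₁) + 1/(A₂E₂)].
|α₁ − α₂|·ΔT = 15.1×10⁻⁶ × 48 = 0.0007248.
1/(A₁E₁) + 1/(A₂E₂) = 1/(625×124×10³) + 1/(1425×147×10³) = 1.768×10⁻⁸ N⁻¹.
So P = 0.0007248 / 1.768×10⁻⁸ = 41 kN.
σ_{invar} = P/A₂ = 41000/1425 = 28.77 MPa, compressive.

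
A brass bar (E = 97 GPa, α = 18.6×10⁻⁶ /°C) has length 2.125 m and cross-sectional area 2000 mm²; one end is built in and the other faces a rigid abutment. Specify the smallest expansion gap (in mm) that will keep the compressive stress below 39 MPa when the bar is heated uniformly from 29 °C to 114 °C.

g ≈ 2.51 mm

Free expansion if unrestrained: δ_free = αΔT L = 18.6×10⁻⁶ × 85 × 2125 = 3.36 mm.
At the allowable stress the elastic shortening the wall may impose is σL/E = 39 × 2125 / (97×10³) = 0.8544 mm.
The gap must absorb the remainder: g_min = 3.36 − 0.8544 = 2.505 mm.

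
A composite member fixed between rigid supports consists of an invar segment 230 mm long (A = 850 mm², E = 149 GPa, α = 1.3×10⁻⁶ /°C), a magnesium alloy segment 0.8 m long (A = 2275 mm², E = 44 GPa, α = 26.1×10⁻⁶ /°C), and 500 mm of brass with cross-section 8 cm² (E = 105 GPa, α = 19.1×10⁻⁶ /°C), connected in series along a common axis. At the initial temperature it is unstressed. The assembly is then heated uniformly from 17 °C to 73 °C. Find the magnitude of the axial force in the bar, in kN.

P ≈ 109 kN (compressive)

Free thermal expansion of the whole bar: Σ αᵢΔT Lᵢ = 1.3×10⁻⁶×56×230 + 26.1×10⁻⁶×56×800 + 19.1×10⁻⁶×56×500 = 1.721 mm.
Since the ends are fixed, an axial force P builds up, equal in every segment, with P · Σ Lᵢ/(AᵢEᵢ) = δ_free.
The series flexibility is Σ Lᵢ/(AᵢEᵢ) = 230/(850×149×10³) + 800/(2275×44×10³) + 500/(800×105×10³) = 1.576×10⁻⁵ mm/N.
So P = 1.721 / 1.576×10⁻⁵ = 109.2 kN, compressive.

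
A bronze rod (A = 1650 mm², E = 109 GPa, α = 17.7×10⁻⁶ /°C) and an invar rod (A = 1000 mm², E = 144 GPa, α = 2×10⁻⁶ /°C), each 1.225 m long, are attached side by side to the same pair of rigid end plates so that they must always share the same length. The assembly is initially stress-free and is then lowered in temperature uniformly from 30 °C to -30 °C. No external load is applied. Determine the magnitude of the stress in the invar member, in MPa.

σ ≈ 75.3 MPa (compressive)

Equilibrium of a rigid end plate with no external load gives equal and opposite internal forces ±P in the two members. Since α_{bronze} > α_{invar}, cooling drives the bronze into tension and the invar into compression.
Compatibility of the two members (thermal + elastic change equal): (α₁ − α₂)ΔT = P·[1/(A₁E₁) + 1/(A₂E₂)].
|α₁ − α₂|·ΔT = 15.7×10⁻⁶ × 60 = 0.000942.
1/(A₁E₁) + 1/(A₂E₂) = 1/(1650×109×10³) + 1/(1000×144×10³) = 1.25×10⁻⁸ N⁻¹.
So P = 0.000942 / 1.25×10⁻⁸ = 75.33 kN.
σ_{invar} = P/A₂ = 75330/1000 = 75.33 MPa, compressive.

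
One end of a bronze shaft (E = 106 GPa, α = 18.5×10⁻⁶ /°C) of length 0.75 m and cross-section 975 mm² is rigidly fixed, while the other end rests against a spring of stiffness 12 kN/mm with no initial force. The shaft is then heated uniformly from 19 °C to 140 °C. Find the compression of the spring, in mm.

δ ≈ 1.54 mm

The unrestrained thermal change is αΔT L = 18.5×10⁻⁶ × 121 × 750 = 1.679 mm.
Let P be the compressive force at the spring. The shaft shortens elastically by PL/(AE) and the spring compresses by P/k; together these equal δ_free.
So P = δ_free / [L/(AE) + 1/k] = 1.679 / [ 750/(975×106×10³) + 1/(12×10³) ].
P = 1.679 / 9.059×10⁻⁵ = 18530 N.
Spring compression = P/k = 18530/(12×10³) = 1.544 mm.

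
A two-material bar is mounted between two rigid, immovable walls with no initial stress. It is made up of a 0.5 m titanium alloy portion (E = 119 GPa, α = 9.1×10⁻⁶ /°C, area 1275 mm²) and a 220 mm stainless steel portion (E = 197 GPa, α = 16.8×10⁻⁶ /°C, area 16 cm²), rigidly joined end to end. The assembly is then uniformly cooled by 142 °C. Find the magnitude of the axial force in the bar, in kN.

P ≈ 293 kN (tensile)

Free thermal contraction of the whole bar: Σ αᵢΔT Lᵢ = 9.1×10⁻⁶×142×500 + 16.8×10⁻⁶×142×220 = 1.171 mm.
Since the ends are fixed, an axial force P builds up, equal in every segment, with P · Σ Lᵢ/(AᵢEᵢ) = δ_free.
Σ Lᵢ/(AᵢEᵢ) = 500/(1275×119×10³) + 220/(1600×197×10³) = 3.993×10⁻⁶ mm/N.
So P = 1.171 / 3.993×10⁻⁶ = 293.2 kN, tensile.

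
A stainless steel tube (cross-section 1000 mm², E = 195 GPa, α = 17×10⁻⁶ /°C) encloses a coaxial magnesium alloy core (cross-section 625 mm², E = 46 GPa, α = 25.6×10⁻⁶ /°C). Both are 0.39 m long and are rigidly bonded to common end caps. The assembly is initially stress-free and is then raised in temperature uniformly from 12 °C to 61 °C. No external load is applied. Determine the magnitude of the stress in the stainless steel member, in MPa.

Equilibrium of a rigid end plate with no external load gives equal and opposite internal forces ±P in the two members. Since α_{magnesium alloy} > α_{stainless steel}, heating drives the magnesium alloy into compression and the stainless steel into tension.
Setting the final lengths equal and cancelling L: (α₁ − α₂)ΔT = P/(A₁E₁) + P/(A₂E₂).
|α₁ − α₂|·ΔT = 8.6×10⁻⁶ × 49 = 0.0004214.
1/(A₁E₁) + 1/(A₂E₂) = 1/(1000×195×10³) + 1/(625×46×10³) = 3.991×10⁻⁸ N⁻¹.
So P = 0.0004214 / 3.991×10⁻⁸ = 10.56 kN.
σ_{stainless steel} = P/A₁ = 10560/1000 = 10.56 MPa, tensile.

σ ≈ 10.6 MPa (tensile)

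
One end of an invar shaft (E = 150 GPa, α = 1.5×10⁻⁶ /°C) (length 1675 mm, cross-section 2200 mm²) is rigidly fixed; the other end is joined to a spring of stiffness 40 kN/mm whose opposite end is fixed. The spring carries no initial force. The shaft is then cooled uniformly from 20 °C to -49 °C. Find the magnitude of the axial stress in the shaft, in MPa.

Free thermal contraction: δ_free = αΔT L = 1.5×10⁻⁶ × 69 × 1675 = 0.1734 mm.
Let P be the tensile force in the spring. The shaft extends elastically by PL/(AE) and the spring stretches by P/k; together these equal δ_free.
So P = δ_free / [L/(AE) + 1/k] = 0.1734 / [ 1675/(2200×150×10³) + 1/(40×10³) ].
P = 0.1734 / 3.008×10⁻⁵ = 5764 N.
σ = P/A = 5764/2200 = 2.62 MPa.

σ ≈ 2.62 MPa (tensile)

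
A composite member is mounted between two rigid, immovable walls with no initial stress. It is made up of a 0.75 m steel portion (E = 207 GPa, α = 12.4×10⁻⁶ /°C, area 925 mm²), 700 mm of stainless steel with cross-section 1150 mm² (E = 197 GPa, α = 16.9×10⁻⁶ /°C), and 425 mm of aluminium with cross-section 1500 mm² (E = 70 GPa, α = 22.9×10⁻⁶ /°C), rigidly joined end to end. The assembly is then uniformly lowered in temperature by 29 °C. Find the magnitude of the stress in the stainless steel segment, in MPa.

If the supports were absent, the total length change would be Σ αᵢΔT Lᵢ = 12.4×10⁻⁶×29×750 + 16.9×10⁻⁶×29×700 + 22.9×10⁻⁶×29×425 = 0.895 mm.
The walls prevent any net length change, so an axial force P (same in every segment) develops. Compatibility: P · Σ Lᵢ/(AᵢEᵢ) = δ_free.
Σ Lᵢ/(AᵢEᵢ) = 750/(925×207×10³) + 700/(1150×197×10³) + 425/(1500×70×10³) = 1.105×10⁻⁵ mm/N.
Hence P = δ_free / Σ(L/AE) = 0.895/1.105×10⁻⁵ = 80.96 kN (tensile).
σ_{stainless steel} = P / A = 80960 / 1150 = 70.4 MPa.

σ ≈ 70.4 MPa (tensile)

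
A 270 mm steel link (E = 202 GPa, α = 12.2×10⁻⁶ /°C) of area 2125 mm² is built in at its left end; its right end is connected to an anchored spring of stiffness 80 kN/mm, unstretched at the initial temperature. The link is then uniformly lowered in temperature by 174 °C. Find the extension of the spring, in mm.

The unrestrained thermal change is αΔT L = 12.2×10⁻⁶ × 174 × 270 = 0.5732 mm.
With a force P in the spring, the elastic change of the link is PL/(AE) and that of the spring is P/k; compatibility requires their sum to equal δ_free.
So P = δ_free / [L/(AE) + 1/k] = 0.5732 / [ 270/(2125×202×10³) + 1/(80×10³) ].
P = 0.5732 / 1.313×10⁻⁵ = 43660 N.
Spring extension = P/k = 43660/(80×10³) = 0.5457 mm.

δ ≈ 0.546 mm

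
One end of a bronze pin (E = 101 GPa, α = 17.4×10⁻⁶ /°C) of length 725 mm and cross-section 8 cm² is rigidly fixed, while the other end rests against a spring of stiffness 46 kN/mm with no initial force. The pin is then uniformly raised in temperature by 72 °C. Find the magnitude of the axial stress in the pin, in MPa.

If the spring were absent the pin would lengthen by αΔT L = 17.4×10⁻⁶ × 72 × 725 = 0.9083 mm.
Let P be the compressive force at the spring. The pin shortens elastically by PL/(AE) and the spring compresses by P/k; together these equal δ_free.
So P = δ_free / [L/(AE) + 1/k] = 0.9083 / [ 725/(800×101×10³) + 1/(46×10³) ].
P = 0.9083 / 3.071×10⁻⁵ = 29570 N.
σ = P/A = 29570/800 = 36.97 MPa.

σ ≈ 37 MPa (compressive)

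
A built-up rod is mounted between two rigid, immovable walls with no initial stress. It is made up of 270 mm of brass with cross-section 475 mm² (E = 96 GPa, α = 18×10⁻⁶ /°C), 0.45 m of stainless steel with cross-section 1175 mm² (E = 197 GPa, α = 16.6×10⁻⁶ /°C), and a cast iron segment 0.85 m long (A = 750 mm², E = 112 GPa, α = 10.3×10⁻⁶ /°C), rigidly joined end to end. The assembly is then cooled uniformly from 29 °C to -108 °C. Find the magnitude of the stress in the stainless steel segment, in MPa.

With the walls removed the bar would change length by δ_free = Σ αᵢΔT Lᵢ = 18×10⁻⁶×137×270 + 16.6×10⁻⁶×137×450 + 10.3×10⁻⁶×137×850 = 2.889 mm.
The rigid supports impose zero overall length change; the single axial force P common to all segments must satisfy P Σ Lᵢ/(AᵢEᵢ) = δ_free.
Σ Lᵢ/(AᵢEᵢ) = 270/(475×96×10³) + 450/(1175×197×10³) + 850/(750×112×10³) = 1.798×10⁻⁵ mm/N.
Hence P = δ_free / Σ(L/AE) = 2.889/1.798×10⁻⁵ = 160.6 kN (tensile).
σ_{stainless steel} = P / A = 160600 / 1175 = 136.7 MPa.

σ ≈ 137 MPa (tensile)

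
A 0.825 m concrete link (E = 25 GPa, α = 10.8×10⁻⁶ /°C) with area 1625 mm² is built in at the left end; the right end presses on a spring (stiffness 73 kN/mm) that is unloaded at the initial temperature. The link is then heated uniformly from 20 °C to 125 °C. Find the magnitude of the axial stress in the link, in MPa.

Free thermal expansion: δ_free = αΔT L = 10.8×10⁻⁶ × 105 × 825 = 0.9355 mm.
With a force P in the spring, the elastic change of the link is PL/(AE) and that of the spring is P/k; compatibility requires their sum to equal δ_free.
P [ L/(AE) + 1/k ] = δ_free → P [ 825/(1625×25×10³) + 1/(73×10³) ] = 0.9355.
P = 0.9355 / 3.401×10⁻⁵ = 27510 N.
σ = P/A = 27510/1625 = 16.93 MPa.

σ ≈ 16.9 MPa (compressive)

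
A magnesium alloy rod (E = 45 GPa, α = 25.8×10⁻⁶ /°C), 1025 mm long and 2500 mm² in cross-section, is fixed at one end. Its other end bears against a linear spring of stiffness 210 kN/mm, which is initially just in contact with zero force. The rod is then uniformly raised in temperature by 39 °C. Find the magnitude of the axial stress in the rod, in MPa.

The unrestrained thermal change is αΔT L = 25.8×10⁻⁶ × 39 × 1025 = 1.031 mm.
Let P be the compressive force at the spring. The rod shortens elastically by PL/(AE) and the spring compresses by P/k; together these equal δ_free.
So P = δ_free / [L/(AE) + 1/k] = 1.031 / [ 1025/(2500×45×10³) + 1/(210×10³) ].
P = 1.031 / 1.387×10⁻⁵ = 74340 N.
σ = P/A = 74340/2500 = 29.74 MPa.

σ ≈ 29.7 MPa (compressive)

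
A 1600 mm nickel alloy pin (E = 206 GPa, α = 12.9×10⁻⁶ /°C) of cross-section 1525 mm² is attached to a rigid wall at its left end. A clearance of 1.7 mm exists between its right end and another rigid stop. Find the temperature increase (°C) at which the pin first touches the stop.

ΔT ≈ 82.4 °C

The gap closes when αΔT L = 1.7 mm, since the pin is still unstressed at that instant.
ΔT = 1.7 / (12.9×10⁻⁶ × 1600) = 82.36 °C.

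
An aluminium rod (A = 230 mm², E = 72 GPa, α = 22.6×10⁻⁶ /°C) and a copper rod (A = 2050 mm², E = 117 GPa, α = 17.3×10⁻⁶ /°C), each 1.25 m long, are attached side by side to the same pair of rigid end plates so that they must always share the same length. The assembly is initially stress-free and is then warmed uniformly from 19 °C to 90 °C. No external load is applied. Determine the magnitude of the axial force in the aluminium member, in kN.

The aluminium has the larger α, so on heating it would change length more than the copper if both were free. The rigid plates force a common final length, so the aluminium is put into compression and the copper into tension, with equal and opposite forces P (no external load).
Equating the net (thermal + elastic) strains gives |α₁ − α₂|·ΔT = P·[1/(A₁E₁) + 1/(A₂E₂)].
|α₁ − α₂|·ΔT = 5.3×10⁻⁶ × 71 = 0.0003763.
1/(A₁E₁) + 1/(A₂E₂) = 1/(230×72×10³) + 1/(2050×117×10³) = 6.456×10⁻⁸ N⁻¹.
P = 0.0003763 / 6.456×10⁻⁸ = 5829 N = 5.829 kN.

P ≈ 5.83 kN (compressive in the aluminium)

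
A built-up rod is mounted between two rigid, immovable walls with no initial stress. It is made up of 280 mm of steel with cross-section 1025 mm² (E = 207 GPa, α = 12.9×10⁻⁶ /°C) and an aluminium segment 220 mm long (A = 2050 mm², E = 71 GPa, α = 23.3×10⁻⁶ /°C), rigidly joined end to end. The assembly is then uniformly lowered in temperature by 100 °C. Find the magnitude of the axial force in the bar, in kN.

P ≈ 309 kN (tensile)

Free thermal contraction of the whole bar: Σ αᵢΔT Lᵢ = 12.9×10⁻⁶×100×280 + 23.3×10⁻⁶×100×220 = 0.8738 mm.
The rigid supports impose zero overall length change; the single axial force P common to all segments must satisfy P Σ Lᵢ/(AᵢEᵢ) = δ_free.
The series flexibility is Σ Lᵢ/(AᵢEᵢ) = 280/(1025×207×10³) + 220/(2050×71×10³) = 2.831×10⁻⁶ mm/N.
So P = 0.8738 / 2.831×10⁻⁶ = 308.6 kN, tensile.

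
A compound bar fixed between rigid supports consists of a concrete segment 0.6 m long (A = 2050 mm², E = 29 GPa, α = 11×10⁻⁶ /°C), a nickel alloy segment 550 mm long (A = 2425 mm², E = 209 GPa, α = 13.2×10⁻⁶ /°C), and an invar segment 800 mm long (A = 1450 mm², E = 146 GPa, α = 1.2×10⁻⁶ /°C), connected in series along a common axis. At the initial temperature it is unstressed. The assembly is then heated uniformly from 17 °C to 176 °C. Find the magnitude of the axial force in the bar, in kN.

If the supports were absent, the total length change would be Σ αᵢΔT Lᵢ = 11×10⁻⁶×159×600 + 13.2×10⁻⁶×159×550 + 1.2×10⁻⁶×159×800 = 2.356 mm.
Since the ends are fixed, an axial force P builds up, equal in every segment, with P · Σ Lᵢ/(AᵢEᵢ) = δ_free.
Σ Lᵢ/(AᵢEᵢ) = 600/(2050×29×10³) + 550/(2425×209×10³) + 800/(1450×146×10³) = 1.496×10⁻⁵ mm/N.
P = 2.356 / 1.496×10⁻⁵ = 157500 N = 157.5 kN, compressive.

P ≈ 158 kN (compressive)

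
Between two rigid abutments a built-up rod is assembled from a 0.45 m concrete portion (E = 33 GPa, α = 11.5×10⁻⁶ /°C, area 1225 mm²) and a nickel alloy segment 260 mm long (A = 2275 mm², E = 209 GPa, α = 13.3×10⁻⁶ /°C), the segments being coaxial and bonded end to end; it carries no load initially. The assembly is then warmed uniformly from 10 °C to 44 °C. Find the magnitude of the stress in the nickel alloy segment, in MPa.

σ ≈ 11 MPa (compressive)

If the supports were absent, the total length change would be Σ αᵢΔT Lᵢ = 11.5×10⁻⁶×34×450 + 13.3×10⁻⁶×34×260 = 0.2935 mm.
The rigid supports impose zero overall length change; the single axial force P common to all segments must satisfy P Σ Lᵢ/(AᵢEᵢ) = δ_free.
The series flexibility is Σ Lᵢ/(AᵢEᵢ) = 450/(1225×33×10³) + 260/(2275×209×10³) = 1.168×10⁻⁵ mm/N.
P = 0.2935 / 1.168×10⁻⁵ = 25130 N = 25.13 kN, compressive.
σ_{nickel alloy} = P / A = 25130 / 2275 = 11.05 MPa.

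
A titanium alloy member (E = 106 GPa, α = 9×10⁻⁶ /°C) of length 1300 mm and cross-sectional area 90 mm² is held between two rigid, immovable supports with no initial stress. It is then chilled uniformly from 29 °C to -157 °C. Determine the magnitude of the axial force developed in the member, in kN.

The ends cannot move, so σ = EαΔT = 106×10³ × 9×10⁻⁶ × 186 = 177.4 MPa.
Then P = σA = 177.4 × 90 mm² = 15.97 kN, tensile.

P ≈ 16 kN (tensile)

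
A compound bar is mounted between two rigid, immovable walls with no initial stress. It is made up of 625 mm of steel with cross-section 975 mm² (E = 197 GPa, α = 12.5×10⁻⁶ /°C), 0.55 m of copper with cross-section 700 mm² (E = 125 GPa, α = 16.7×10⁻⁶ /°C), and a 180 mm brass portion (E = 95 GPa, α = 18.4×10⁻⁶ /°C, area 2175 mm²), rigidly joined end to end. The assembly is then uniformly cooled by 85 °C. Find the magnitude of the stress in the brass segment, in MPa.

With the walls removed the bar would change length by δ_free = Σ αᵢΔT Lᵢ = 12.5×10⁻⁶×85×625 + 16.7×10⁻⁶×85×550 + 18.4×10⁻⁶×85×180 = 1.726 mm.
Since the ends are fixed, an axial force P builds up, equal in every segment, with P · Σ Lᵢ/(AᵢEᵢ) = δ_free.
The series flexibility is Σ Lᵢ/(AᵢEᵢ) = 625/(975×197×10³) + 550/(700×125×10³) + 180/(2175×95×10³) = 1.041×10⁻⁵ mm/N.
So P = 1.726 / 1.041×10⁻⁵ = 165.8 kN, tensile.
σ_{brass} = P / A = 165800 / 2175 = 76.24 MPa.

σ ≈ 76.2 MPa (tensile)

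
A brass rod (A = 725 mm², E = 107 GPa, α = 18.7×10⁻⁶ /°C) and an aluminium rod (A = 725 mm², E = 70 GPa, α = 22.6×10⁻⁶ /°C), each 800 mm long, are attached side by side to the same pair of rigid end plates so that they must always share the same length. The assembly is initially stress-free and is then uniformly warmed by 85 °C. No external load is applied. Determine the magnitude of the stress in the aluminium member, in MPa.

σ ≈ 14 MPa (compressive)

Both members must finish at the same length. With the larger α, the aluminium tends to over-expand; the plates restrain it, putting the aluminium in compression and the brass in tension. With no external load the two internal forces are equal and opposite, magnitude P.
Equating the net (thermal + elastic) strains gives |α₁ − α₂|·ΔT = P·[1/(A₁E₁) + 1/(A₂E₂)].
|α₁ − α₂|·ΔT = 3.9×10⁻⁶ × 85 = 0.0003315.
1/(A₁E₁) + 1/(A₂E₂) = 1/(725×107×10³) + 1/(725×70×10³) = 3.26×10⁻⁸ N⁻¹.
So P = 0.0003315 / 3.26×10⁻⁸ = 10.17 kN.
σ_{aluminium} = P/A₂ = 10170/725 = 14.03 MPa, compressive.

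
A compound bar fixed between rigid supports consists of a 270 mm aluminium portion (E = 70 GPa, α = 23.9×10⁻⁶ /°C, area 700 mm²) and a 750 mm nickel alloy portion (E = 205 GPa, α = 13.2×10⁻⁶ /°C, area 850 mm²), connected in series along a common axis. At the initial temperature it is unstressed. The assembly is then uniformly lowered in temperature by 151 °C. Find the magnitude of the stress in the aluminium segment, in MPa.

If the supports were absent, the total length change would be Σ αᵢΔT Lᵢ = 23.9×10⁻⁶×151×270 + 13.2×10⁻⁶×151×750 = 2.469 mm.
The walls prevent any net length change, so an axial force P (same in every segment) develops. Compatibility: P · Σ Lᵢ/(AᵢEᵢ) = δ_free.
The series flexibility is Σ Lᵢ/(AᵢEᵢ) = 270/(700×70×10³) + 750/(850×205×10³) = 9.814×10⁻⁶ mm/N.
P = 2.469 / 9.814×10⁻⁶ = 251600 N = 251.6 kN, tensile.
σ_{aluminium} = P / A = 251600 / 700 = 359.4 MPa.

σ ≈ 359 MPa (tensile)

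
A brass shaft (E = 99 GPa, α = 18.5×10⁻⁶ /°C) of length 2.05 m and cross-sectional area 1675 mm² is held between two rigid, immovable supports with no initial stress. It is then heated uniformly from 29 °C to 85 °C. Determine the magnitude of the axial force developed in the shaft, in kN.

P ≈ 172 kN (compressive)

The ends cannot move, so σ = EαΔT = 99×10³ × 18.5×10⁻⁶ × 56 = 102.6 MPa.
Then P = σA = 102.6 × 1675 mm² = 171.8 kN, compressive.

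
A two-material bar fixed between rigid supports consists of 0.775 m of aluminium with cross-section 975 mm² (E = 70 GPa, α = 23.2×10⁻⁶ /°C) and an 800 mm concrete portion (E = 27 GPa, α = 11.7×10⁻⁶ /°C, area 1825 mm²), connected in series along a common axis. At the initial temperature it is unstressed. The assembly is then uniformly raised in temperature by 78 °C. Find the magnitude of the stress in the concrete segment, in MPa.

Free thermal expansion of the whole bar: Σ αᵢΔT Lᵢ = 23.2×10⁻⁶×78×775 + 11.7×10⁻⁶×78×800 = 2.133 mm.
Since the ends are fixed, an axial force P builds up, equal in every segment, with P · Σ Lᵢ/(AᵢEᵢ) = δ_free.
Σ Lᵢ/(AᵢEᵢ) = 775/(975×70×10³) + 800/(1825×27×10³) = 2.759×10⁻⁵ mm/N.
So P = 2.133 / 2.759×10⁻⁵ = 77.29 kN, compressive.
σ_{concrete} = P / A = 77290 / 1825 = 42.35 MPa.

σ ≈ 42.4 MPa (compressive)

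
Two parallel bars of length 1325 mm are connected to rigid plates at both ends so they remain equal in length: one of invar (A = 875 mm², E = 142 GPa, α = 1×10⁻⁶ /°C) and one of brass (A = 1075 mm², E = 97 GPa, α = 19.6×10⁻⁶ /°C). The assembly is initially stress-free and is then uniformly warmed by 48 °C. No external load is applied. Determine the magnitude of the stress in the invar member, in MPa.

σ ≈ 57.8 MPa (tensile)

Both members must finish at the same length. With the larger α, the brass tends to over-expand; the plates restrain it, putting the brass in compression and the invar in tension. With no external load the two internal forces are equal and opposite, magnitude P.
Compatibility of the two members (thermal + elastic change equal): (α₁ − α₂)ΔT = P·[1/(A₁E₁) + 1/(A₂E₂)].
|α₁ − α₂|·ΔT = 18.6×10⁻⁶ × 48 = 0.0008928.
1/(A₁E₁) + 1/(A₂E₂) = 1/(875×142×10³) + 1/(1075×97×10³) = 1.764×10⁻⁸ N⁻¹.
So P = 0.0008928 / 1.764×10⁻⁸ = 50.62 kN.
σ_{invar} = P/A₁ = 50620/875 = 57.85 MPa, tensile.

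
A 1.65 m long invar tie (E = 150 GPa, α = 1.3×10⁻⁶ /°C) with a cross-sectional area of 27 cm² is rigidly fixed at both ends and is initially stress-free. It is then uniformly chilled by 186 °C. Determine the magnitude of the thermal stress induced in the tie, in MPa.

Because both ends are immovable the net strain is zero, and the suppressed thermal strain is αΔT = 1.3×10⁻⁶ × 186 = 241.8×10⁻⁶.
Hence σ = E·αΔT = 150×10³ × 241.8×10⁻⁶ = 36.27 MPa, tensile.

σ ≈ 36.3 MPa (tensile)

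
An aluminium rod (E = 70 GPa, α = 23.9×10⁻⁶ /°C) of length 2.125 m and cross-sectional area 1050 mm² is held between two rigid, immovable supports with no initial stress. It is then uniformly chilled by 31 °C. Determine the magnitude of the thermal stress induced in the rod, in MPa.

The supports are rigid, so the total axial strain is zero. The restrained thermal strain is ε = αΔT = 23.9×10⁻⁶ × 31 = 740.9×10⁻⁶.
σ = EαΔT = 70×10³ × 23.9×10⁻⁶ × 31 = 51.86 MPa (tensile; the rod is trying to contract).

σ ≈ 51.9 MPa (tensile)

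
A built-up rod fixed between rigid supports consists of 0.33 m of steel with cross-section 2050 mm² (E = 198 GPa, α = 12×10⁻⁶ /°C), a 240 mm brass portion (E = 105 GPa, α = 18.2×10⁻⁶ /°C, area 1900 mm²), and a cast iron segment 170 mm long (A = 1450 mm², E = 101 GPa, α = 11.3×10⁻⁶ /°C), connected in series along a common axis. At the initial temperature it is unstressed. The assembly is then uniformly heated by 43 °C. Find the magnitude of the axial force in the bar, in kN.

If the supports were absent, the total length change would be Σ αᵢΔT Lᵢ = 12×10⁻⁶×43×330 + 18.2×10⁻⁶×43×240 + 11.3×10⁻⁶×43×170 = 0.4407 mm.
The rigid supports impose zero overall length change; the single axial force P common to all segments must satisfy P Σ Lᵢ/(AᵢEᵢ) = δ_free.
The series flexibility is Σ Lᵢ/(AᵢEᵢ) = 330/(2050×198×10³) + 240/(1900×105×10³) + 170/(1450×101×10³) = 3.177×10⁻⁶ mm/N.
So P = 0.4407 / 3.177×10⁻⁶ = 138.7 kN, compressive.

P ≈ 139 kN (compressive)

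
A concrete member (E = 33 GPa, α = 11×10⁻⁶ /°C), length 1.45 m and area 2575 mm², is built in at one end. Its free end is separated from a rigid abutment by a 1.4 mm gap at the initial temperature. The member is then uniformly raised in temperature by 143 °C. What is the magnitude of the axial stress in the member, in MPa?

Free thermal elongation = αΔT L = 11×10⁻⁶ × 143 × 1450 = 2.281 mm.
This exceeds the 1.4 mm gap, so the wall pushes back. The portion of expansion that must be recovered elastically is δ_free − gap = 2.281 − 1.4 = 0.8809 mm.
Compatibility: PL/(AE) = 0.8809 mm, so σ = P/A = E × (0.8809/1450) = 20.05 MPa.

σ ≈ 20 MPa (compressive)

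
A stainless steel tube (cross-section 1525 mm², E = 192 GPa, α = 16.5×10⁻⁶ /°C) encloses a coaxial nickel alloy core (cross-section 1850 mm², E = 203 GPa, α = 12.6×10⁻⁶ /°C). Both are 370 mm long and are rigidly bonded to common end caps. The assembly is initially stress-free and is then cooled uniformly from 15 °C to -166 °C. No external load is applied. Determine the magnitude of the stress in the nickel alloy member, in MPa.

Equilibrium of a rigid end plate with no external load gives equal and opposite internal forces ±P in the two members. Since α_{stainless steel} > α_{nickel alloy}, cooling drives the stainless steel into tension and the nickel alloy into compression.
Setting the final lengths equal and cancelling L: (α₁ − α₂)ΔT = P/(A₁E₁) + P/(A₂E₂).
|α₁ − α₂|·ΔT = 3.9×10⁻⁶ × 181 = 0.0007059.
1/(A₁E₁) + 1/(A₂E₂) = 1/(1525×192×10³) + 1/(1850×203×10³) = 6.078×10⁻⁹ N⁻¹.
P = 0.0007059 / 6.078×10⁻⁹ = 116100 N = 116.1 kN.
σ_{nickel alloy} = P/A₂ = 116100/1850 = 62.78 MPa, compressive.

σ ≈ 62.8 MPa (compressive)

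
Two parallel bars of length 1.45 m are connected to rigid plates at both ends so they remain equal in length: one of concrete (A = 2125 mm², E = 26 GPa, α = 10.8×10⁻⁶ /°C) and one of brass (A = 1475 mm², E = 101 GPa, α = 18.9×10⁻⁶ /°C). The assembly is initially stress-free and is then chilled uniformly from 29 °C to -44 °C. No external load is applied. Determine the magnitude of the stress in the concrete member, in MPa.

σ ≈ 11.2 MPa (compressive)

Both members must finish at the same length. With the larger α, the brass tends to over-contract; the plates restrain it, putting the brass in tension and the concrete in compression. With no external load the two internal forces are equal and opposite, magnitude P.
Compatibility of the two members (thermal + elastic change equal): (α₁ − α₂)ΔT = P·[1/(A₁E₁) + 1/(A₂E₂)].
|α₁ − α₂|·ΔT = 8.1×10⁻⁶ × 73 = 0.0005913.
1/(A₁E₁) + 1/(A₂E₂) = 1/(2125×26×10³) + 1/(1475×101×10³) = 2.481×10⁻⁸ N⁻¹.
So P = 0.0005913 / 2.481×10⁻⁸ = 23.83 kN.
σ_{concrete} = P/A₁ = 23830/2125 = 11.21 MPa, compressive.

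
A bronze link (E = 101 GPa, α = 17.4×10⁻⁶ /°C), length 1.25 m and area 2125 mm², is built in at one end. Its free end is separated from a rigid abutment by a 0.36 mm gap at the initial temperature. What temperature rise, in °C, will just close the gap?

ΔT ≈ 16.6 °C

The gap closes when αΔT L = 0.36 mm, since the link is still unstressed at that instant.
So ΔT = g/(αL) = 0.36/(17.4×10⁻⁶ × 1250) = 16.55 °C.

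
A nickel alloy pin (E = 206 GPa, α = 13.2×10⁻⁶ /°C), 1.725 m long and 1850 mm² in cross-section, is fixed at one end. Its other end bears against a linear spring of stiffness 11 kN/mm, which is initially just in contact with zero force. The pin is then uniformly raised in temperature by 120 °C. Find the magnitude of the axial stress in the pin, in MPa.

If the spring were absent the pin would lengthen by αΔT L = 13.2×10⁻⁶ × 120 × 1725 = 2.732 mm.
Let P be the compressive force at the spring. The pin shortens elastically by PL/(AE) and the spring compresses by P/k; together these equal δ_free.
So P = δ_free / [L/(AE) + 1/k] = 2.732 / [ 1725/(1850×206×10³) + 1/(11×10³) ].
P = 2.732 / 9.544×10⁻⁵ = 28630 N.
σ = P/A = 28630/1850 = 15.48 MPa.

σ ≈ 15.5 MPa (compressive)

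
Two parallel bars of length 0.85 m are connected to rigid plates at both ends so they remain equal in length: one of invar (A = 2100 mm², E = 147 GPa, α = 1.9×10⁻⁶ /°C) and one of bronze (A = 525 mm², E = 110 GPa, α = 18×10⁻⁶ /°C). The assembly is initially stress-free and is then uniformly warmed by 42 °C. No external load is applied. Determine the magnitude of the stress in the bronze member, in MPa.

σ ≈ 62.7 MPa (compressive)

Both members must finish at the same length. With the larger α, the bronze tends to over-expand; the plates restrain it, putting the bronze in compression and the invar in tension. With no external load the two internal forces are equal and opposite, magnitude P.
Compatibility of the two members (thermal + elastic change equal): (α₁ − α₂)ΔT = P·[1/(A₁E₁) + 1/(A₂E₂)].
|α₁ − α₂|·ΔT = 16.1×10⁻⁶ × 42 = 0.0006762.
1/(A₁E₁) + 1/(A₂E₂) = 1/(2100×147×10³) + 1/(525×110×10³) = 2.056×10⁻⁸ N⁻¹.
So P = 0.0006762 / 2.056×10⁻⁸ = 32.9 kN.
σ_{bronze} = P/A₂ = 32900/525 = 62.66 MPa, compressive.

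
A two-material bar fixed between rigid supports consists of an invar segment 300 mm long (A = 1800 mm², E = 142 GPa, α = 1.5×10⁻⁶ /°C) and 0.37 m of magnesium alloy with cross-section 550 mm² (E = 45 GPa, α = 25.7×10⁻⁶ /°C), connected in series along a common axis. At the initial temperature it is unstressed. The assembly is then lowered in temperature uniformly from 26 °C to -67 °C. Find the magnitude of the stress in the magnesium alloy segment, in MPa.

If the supports were absent, the total length change would be Σ αᵢΔT Lᵢ = 1.5×10⁻⁶×93×300 + 25.7×10⁻⁶×93×370 = 0.9262 mm.
The walls prevent any net length change, so an axial force P (same in every segment) develops. Compatibility: P · Σ Lᵢ/(AᵢEᵢ) = δ_free.
The series flexibility is Σ Lᵢ/(AᵢEᵢ) = 300/(1800×142×10³) + 370/(550×45×10³) = 1.612×10⁻⁵ mm/N.
P = 0.9262 / 1.612×10⁻⁵ = 57440 N = 57.44 kN, tensile.
σ_{magnesium alloy} = P / A = 57440 / 550 = 104.4 MPa.

σ ≈ 104 MPa (tensile)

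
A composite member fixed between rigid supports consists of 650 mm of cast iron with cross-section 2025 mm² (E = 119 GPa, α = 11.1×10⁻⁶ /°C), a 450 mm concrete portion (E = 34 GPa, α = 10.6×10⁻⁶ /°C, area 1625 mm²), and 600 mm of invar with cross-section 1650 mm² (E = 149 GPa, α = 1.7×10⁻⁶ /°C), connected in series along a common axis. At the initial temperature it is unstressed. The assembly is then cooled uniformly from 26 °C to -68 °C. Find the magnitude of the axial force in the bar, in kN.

P ≈ 92 kN (tensile)

Free thermal contraction of the whole bar: Σ αᵢΔT Lᵢ = 11.1×10⁻⁶×94×650 + 10.6×10⁻⁶×94×450 + 1.7×10⁻⁶×94×600 = 1.222 mm.
Since the ends are fixed, an axial force P builds up, equal in every segment, with P · Σ Lᵢ/(AᵢEᵢ) = δ_free.
Σ Lᵢ/(AᵢEᵢ) = 650/(2025×119×10³) + 450/(1625×34×10³) + 600/(1650×149×10³) = 1.328×10⁻⁵ mm/N.
P = 1.222 / 1.328×10⁻⁵ = 92030 N = 92.03 kN, tensile.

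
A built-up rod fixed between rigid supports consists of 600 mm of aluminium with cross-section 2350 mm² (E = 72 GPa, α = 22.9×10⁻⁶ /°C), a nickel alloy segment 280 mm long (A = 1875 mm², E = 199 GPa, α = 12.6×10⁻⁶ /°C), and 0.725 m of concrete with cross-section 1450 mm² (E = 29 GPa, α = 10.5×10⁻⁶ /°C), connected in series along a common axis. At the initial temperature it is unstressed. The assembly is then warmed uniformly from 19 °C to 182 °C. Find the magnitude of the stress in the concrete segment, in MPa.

With the walls removed the bar would change length by δ_free = Σ αᵢΔT Lᵢ = 22.9×10⁻⁶×163×600 + 12.6×10⁻⁶×163×280 + 10.5×10⁻⁶×163×725 = 4.056 mm.
The walls prevent any net length change, so an axial force P (same in every segment) develops. Compatibility: P · Σ Lᵢ/(AᵢEᵢ) = δ_free.
Σ Lᵢ/(AᵢEᵢ) = 600/(2350×72×10³) + 280/(1875×199×10³) + 725/(1450×29×10³) = 2.154×10⁻⁵ mm/N.
Hence P = δ_free / Σ(L/AE) = 4.056/2.154×10⁻⁵ = 188.3 kN (compressive).
σ_{concrete} = P / A = 188300 / 1450 = 129.9 MPa.

σ ≈ 130 MPa (compressive)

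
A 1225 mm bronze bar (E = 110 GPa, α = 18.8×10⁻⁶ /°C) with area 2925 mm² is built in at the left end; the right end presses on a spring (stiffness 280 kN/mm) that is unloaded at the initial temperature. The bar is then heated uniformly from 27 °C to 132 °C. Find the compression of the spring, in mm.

The unrestrained thermal change is αΔT L = 18.8×10⁻⁶ × 105 × 1225 = 2.418 mm.
Let P be the compressive force at the spring. The bar shortens elastically by PL/(AE) and the spring compresses by P/k; together these equal δ_free.
P [ L/(AE) + 1/k ] = δ_free → P [ 1225/(2925×110×10³) + 1/(280×10³) ] = 2.418.
P = 2.418 / 7.379×10⁻⁶ = 327700 N.
Spring compression = P/k = 327700/(280×10³) = 1.17 mm.

δ ≈ 1.17 mm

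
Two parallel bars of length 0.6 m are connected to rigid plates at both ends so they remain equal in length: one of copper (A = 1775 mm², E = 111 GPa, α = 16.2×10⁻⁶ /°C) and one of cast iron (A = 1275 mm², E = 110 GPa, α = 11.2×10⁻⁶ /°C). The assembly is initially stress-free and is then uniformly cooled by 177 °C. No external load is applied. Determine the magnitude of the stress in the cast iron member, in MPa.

σ ≈ 56.9 MPa (compressive)

The copper has the larger α, so on cooling it would change length more than the cast iron if both were free. The rigid plates force a common final length, so the copper is put into tension and the cast iron into compression, with equal and opposite forces P (no external load).
Setting the final lengths equal and cancelling L: (α₁ − α₂)ΔT = P/(A₁E₁) + P/(A₂E₂).
|α₁ − α₂|·ΔT = 5×10⁻⁶ × 177 = 0.000885.
1/(A₁E₁) + 1/(A₂E₂) = 1/(1775×111×10³) + 1/(1275×110×10³) = 1.221×10⁻⁸ N⁻¹.
So P = 0.000885 / 1.221×10⁻⁸ = 72.51 kN.
σ_{cast iron} = P/A₂ = 72510/1275 = 56.87 MPa, compressive.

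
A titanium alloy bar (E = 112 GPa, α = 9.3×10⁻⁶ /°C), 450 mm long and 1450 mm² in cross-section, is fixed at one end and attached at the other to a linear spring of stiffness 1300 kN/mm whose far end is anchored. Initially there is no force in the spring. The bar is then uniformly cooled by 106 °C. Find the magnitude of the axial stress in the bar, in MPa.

Free thermal contraction: δ_free = αΔT L = 9.3×10⁻⁶ × 106 × 450 = 0.4436 mm.
Let P be the tensile force in the spring. The bar extends elastically by PL/(AE) and the spring stretches by P/k; together these equal δ_free.
P [ L/(AE) + 1/k ] = δ_free → P [ 450/(1450×112×10³) + 1/(1300×10³) ] = 0.4436.
P = 0.4436 / 3.54×10⁻⁶ = 125300 N.
σ = P/A = 125300/1450 = 86.42 MPa.

σ ≈ 86.4 MPa (tensile)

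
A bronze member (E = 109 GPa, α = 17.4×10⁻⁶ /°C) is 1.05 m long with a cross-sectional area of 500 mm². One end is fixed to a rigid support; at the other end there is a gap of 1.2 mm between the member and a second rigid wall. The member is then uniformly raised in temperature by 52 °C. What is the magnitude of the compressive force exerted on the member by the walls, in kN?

P ≈ 0 kN

If the wall were absent the member would grow by αΔT L = 17.4×10⁻⁶ × 52 × 1050 = 0.95 mm.
This is smaller than the 1.2 mm clearance, so the member expands freely without reaching the stop — the stress is zero.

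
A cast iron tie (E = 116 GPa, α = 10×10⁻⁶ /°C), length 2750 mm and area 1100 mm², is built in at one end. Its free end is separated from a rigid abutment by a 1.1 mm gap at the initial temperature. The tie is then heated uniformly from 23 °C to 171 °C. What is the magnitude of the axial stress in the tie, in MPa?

σ ≈ 125 MPa (compressive)

Unrestrained expansion: δ_free = αΔT L = 10×10⁻⁶ × 148 × 2750 = 4.07 mm.
After closing the 1.1 mm clearance, 4.07 − 1.1 = 2.97 mm of expansion remains to be suppressed by the wall.
So σ = E(δ_free − g)/L = 116×10³ × 2.97/2750 = 125.3 MPa.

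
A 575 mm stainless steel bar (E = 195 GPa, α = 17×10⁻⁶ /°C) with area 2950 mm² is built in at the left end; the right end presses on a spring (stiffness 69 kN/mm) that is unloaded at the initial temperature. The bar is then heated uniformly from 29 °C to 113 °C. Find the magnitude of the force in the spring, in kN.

If the spring were absent the bar would lengthen by αΔT L = 17×10⁻⁶ × 84 × 575 = 0.8211 mm.
Let P be the compressive force at the spring. The bar shortens elastically by PL/(AE) and the spring compresses by P/k; together these equal δ_free.
So P = δ_free / [L/(AE) + 1/k] = 0.8211 / [ 575/(2950×195×10³) + 1/(69×10³) ].
P = 0.8211 / 1.549×10⁻⁵ = 53000 N.

P ≈ 53 kN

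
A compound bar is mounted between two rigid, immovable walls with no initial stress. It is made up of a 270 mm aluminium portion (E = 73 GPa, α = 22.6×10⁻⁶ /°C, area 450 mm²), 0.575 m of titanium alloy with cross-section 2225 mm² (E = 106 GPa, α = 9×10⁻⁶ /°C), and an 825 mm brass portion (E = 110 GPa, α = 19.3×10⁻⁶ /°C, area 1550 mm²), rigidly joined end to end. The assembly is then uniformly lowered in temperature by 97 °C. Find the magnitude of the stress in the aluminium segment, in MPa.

σ ≈ 378 MPa (tensile)

With the walls removed the bar would change length by δ_free = Σ αᵢΔT Lᵢ = 22.6×10⁻⁶×97×270 + 9×10⁻⁶×97×575 + 19.3×10⁻⁶×97×825 = 2.638 mm.
The walls prevent any net length change, so an axial force P (same in every segment) develops. Compatibility: P · Σ Lᵢ/(AᵢEᵢ) = δ_free.
Σ Lᵢ/(AᵢEᵢ) = 270/(450×73×10³) + 575/(2225×106×10³) + 825/(1550×110×10³) = 1.55×10⁻⁵ mm/N.
So P = 2.638 / 1.55×10⁻⁵ = 170.3 kN, tensile.
σ_{aluminium} = P / A = 170300 / 450 = 378.4 MPa.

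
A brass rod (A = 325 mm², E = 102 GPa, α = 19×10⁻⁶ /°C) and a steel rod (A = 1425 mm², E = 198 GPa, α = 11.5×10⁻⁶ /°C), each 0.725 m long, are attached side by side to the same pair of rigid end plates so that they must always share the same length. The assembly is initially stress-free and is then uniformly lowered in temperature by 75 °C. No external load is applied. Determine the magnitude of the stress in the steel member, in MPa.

σ ≈ 11.7 MPa (compressive)

Equilibrium of a rigid end plate with no external load gives equal and opposite internal forces ±P in the two members. Since α_{brass} > α_{steel}, cooling drives the brass into tension and the steel into compression.
Setting the final lengths equal and cancelling L: (α₁ − α₂)ΔT = P/(A₁E₁) + P/(A₂E₂).
|α₁ − α₂|·ΔT = 7.5×10⁻⁶ × 75 = 0.0005625.
1/(A₁E₁) + 1/(A₂E₂) = 1/(325×102×10³) + 1/(1425×198×10³) = 3.371×10⁻⁸ N⁻¹.
So P = 0.0005625 / 3.371×10⁻⁸ = 16.69 kN.
σ_{steel} = P/A₂ = 16690/1425 = 11.71 MPa, compressive.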